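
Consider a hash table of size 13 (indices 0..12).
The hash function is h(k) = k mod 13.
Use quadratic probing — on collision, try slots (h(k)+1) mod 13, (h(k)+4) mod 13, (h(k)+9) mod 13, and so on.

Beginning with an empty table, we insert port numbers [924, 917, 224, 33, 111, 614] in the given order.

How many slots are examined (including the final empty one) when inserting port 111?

Insert 924: h=1, slot 1 empty -> index 1.
Insert 917: h=7, slot 7 empty -> index 7.
Insert 224: h=3, slot 3 empty -> index 3.
Insert 33: h=7, slot 7 occupied -> index 8.
Insert 111: h=7, slots 7,8 occupied -> index 11.
Insert 614: h=3, slot 3 occupied -> index 4.
Table: [., 924, ., 224, 614, ., ., 917, 33, ., ., 111, .]

3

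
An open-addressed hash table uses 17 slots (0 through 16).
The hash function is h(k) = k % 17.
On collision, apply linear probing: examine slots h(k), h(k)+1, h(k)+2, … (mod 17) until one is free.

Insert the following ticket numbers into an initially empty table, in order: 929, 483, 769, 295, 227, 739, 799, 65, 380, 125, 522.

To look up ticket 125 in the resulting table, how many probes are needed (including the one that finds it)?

Insert 929: h=11, slot 11 empty → index 11.
Insert 483: h=7, slot 7 empty → index 7.
Insert 769: h=4, slot 4 empty → index 4.
Insert 295: h=6, slot 6 empty → index 6.
Insert 227: h=6, slots 6,7 occupied → index 8.
Insert 739: h=8, slot 8 occupied → index 9.
Insert 799: h=0, slot 0 empty → index 0.
Insert 65: h=14, slot 14 empty → index 14.
Insert 380: h=6, slots 6,7,8,9 occupied → index 10.
Insert 125: h=6, slots 6,7,8,9,10,11 occupied → index 12.
Insert 522: h=12, slot 12 occupied → index 13.
Table: [799, ∅, ∅, ∅, 769, ∅, 295, 483, 227, 739, 380, 929, 125, 522, 65, ∅, ∅]
Lookup 125: h=6, probe 6,7,8,9,10,11,12 → found at 12.

7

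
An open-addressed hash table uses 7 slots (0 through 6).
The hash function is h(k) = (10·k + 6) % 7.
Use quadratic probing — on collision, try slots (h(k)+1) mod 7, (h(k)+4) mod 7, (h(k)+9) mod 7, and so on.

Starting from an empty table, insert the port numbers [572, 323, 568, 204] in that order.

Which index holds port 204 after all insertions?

Insert 572: h=0, slot 0 empty => index 0.
Insert 323: h=2, slot 2 empty => index 2.
Insert 568: h=2, slot 2 occupied => index 3.
Insert 204: h=2, slots 2,3 occupied => index 6.
Table: [572, ., 323, 568, ., ., 204]

6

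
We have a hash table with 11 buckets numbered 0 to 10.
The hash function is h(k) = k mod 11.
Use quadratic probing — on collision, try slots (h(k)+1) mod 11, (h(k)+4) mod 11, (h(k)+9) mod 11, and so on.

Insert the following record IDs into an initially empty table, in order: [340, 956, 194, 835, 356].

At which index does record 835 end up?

3

340 hashes to 10; slot 10 is free => place at 10.
956 hashes to 10; 10 taken => place at 0.
194 hashes to 7; slot 7 is free => place at 7.
835 hashes to 10; 10,0 taken => place at 3.
356 hashes to 4; slot 4 is free => place at 4.
Table: [956, ∅, ∅, 835, 356, ∅, ∅, 194, ∅, ∅, 340]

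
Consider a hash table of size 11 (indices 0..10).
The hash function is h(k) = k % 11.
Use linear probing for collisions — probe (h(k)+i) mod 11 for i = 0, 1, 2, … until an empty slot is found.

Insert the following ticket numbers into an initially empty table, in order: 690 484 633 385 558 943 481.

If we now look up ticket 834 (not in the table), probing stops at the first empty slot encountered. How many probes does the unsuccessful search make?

6

690 hashes to 8; slot 8 is free => place at 8.
484 hashes to 0; slot 0 is free => place at 0.
633 hashes to 6; slot 6 is free => place at 6.
385 hashes to 0; 0 taken => place at 1.
558 hashes to 8; 8 taken => place at 9.
943 hashes to 8; 8,9 taken => place at 10.
481 hashes to 8; 8,9,10,0,1 taken => place at 2.
Table: [484, 385, 481, —, —, —, 633, —, 690, 558, 943]
Lookup 834: h=9, probe 9,10,0,1,2,3 → slot 3 empty, not found.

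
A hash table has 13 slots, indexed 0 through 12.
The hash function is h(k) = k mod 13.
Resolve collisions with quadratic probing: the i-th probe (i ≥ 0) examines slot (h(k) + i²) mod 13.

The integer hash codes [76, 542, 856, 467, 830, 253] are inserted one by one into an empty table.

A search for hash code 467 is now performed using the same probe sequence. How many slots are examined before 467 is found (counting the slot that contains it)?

76: h=11 => slot 11
542: h=9 => slot 9
856: h=11, probe 11,12 => slot 12
467: h=12, probe 12,0 => slot 0
830: h=11, probe 11,12,2 => slot 2
253: h=6 => slot 6
Table: [467, -, 830, -, -, -, 253, -, -, 542, -, 76, 856]
Lookup 467: h=12, probe 12,0 → found at 0.

2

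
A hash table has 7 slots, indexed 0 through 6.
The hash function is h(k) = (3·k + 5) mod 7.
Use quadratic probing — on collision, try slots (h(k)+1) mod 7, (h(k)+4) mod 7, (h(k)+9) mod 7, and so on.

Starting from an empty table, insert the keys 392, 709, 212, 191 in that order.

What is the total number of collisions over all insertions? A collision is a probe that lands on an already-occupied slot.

5

392 hashes to 5; slot 5 is free => place at 5.
709 hashes to 4; slot 4 is free => place at 4.
212 hashes to 4; 4,5 taken => place at 1.
191 hashes to 4; 4,5,1 taken => place at 6.
Table: [∅, 212, ∅, ∅, 709, 392, 191]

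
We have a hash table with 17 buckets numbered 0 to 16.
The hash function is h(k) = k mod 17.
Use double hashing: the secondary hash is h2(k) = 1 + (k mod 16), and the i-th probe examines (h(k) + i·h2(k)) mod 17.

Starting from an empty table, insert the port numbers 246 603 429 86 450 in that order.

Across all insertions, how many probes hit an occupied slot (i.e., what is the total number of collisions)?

246 hashes to 8; slot 8 is free → place at 8.
603 hashes to 8, h2=12; 8 taken → place at 3.
429 hashes to 4; slot 4 is free → place at 4.
86 hashes to 1; slot 1 is free → place at 1.
450 hashes to 8, h2=3; 8 taken → place at 11.
Table: [_, 86, _, 603, 429, _, _, _, 246, _, _, 450, _, _, _, _, _]

2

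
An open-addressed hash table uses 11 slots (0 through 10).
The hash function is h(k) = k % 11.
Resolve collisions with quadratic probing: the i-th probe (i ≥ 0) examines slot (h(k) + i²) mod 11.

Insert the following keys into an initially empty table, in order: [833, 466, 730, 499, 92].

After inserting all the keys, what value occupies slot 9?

833 hashes to 8; slot 8 is free -> place at 8.
466 hashes to 4; slot 4 is free -> place at 4.
730 hashes to 4; 4 taken -> place at 5.
499 hashes to 4; 4,5,8 taken -> place at 2.
92 hashes to 4; 4,5,8,2 taken -> place at 9.
Table: [_, _, 499, _, 466, 730, _, _, 833, 92, _]

92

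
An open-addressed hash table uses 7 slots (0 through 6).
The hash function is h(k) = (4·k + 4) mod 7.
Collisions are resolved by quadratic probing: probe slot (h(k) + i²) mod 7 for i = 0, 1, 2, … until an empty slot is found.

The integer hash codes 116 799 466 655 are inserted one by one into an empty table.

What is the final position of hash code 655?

116 hashes to 6; slot 6 is free -> place at 6.
799 hashes to 1; slot 1 is free -> place at 1.
466 hashes to 6; 6 taken -> place at 0.
655 hashes to 6; 6,0 taken -> place at 3.
Table: [466, 799, _, 655, _, _, 116]

3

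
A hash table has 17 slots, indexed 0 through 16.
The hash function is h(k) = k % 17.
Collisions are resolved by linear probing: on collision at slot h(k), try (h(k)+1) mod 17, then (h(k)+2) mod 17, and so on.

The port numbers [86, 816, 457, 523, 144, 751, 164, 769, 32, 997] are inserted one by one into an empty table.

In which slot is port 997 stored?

12

Insert 86: h=1, slot 1 empty -> index 1.
Insert 816: h=0, slot 0 empty -> index 0.
Insert 457: h=15, slot 15 empty -> index 15.
Insert 523: h=13, slot 13 empty -> index 13.
Insert 144: h=8, slot 8 empty -> index 8.
Insert 751: h=3, slot 3 empty -> index 3.
Insert 164: h=11, slot 11 empty -> index 11.
Insert 769: h=4, slot 4 empty -> index 4.
Insert 32: h=15, slot 15 occupied -> index 16.
Insert 997: h=11, slot 11 occupied -> index 12.
Table: [816, 86, ∅, 751, 769, ∅, ∅, ∅, 144, ∅, ∅, 164, 997, 523, ∅, 457, 32]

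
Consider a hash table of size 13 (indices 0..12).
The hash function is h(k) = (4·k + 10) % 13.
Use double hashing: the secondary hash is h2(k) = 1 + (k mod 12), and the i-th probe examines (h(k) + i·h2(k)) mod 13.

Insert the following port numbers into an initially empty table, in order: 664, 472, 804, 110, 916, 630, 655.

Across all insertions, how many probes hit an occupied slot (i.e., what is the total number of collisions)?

Insert 664: h=1, slot 1 empty => index 1.
Insert 472: h=0, slot 0 empty => index 0.
Insert 804: h=2, slot 2 empty => index 2.
Insert 110: h=8, slot 8 empty => index 8.
Insert 916: h=8, h2=5, slots 8,0 occupied => index 5.
Insert 630: h=8, h2=7, slots 8,2 occupied => index 9.
Insert 655: h=4, slot 4 empty => index 4.
Table: [472, 664, 804, ., 655, 916, ., ., 110, 630, ., ., .]

4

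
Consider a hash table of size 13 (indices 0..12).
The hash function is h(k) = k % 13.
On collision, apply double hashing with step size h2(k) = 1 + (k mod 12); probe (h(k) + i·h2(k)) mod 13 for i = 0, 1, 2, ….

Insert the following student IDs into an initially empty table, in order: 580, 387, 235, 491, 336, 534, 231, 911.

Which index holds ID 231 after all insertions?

580 hashes to 8; slot 8 is free -> place at 8.
387 hashes to 10; slot 10 is free -> place at 10.
235 hashes to 1; slot 1 is free -> place at 1.
491 hashes to 10, h2=12; 10 taken -> place at 9.
336 hashes to 11; slot 11 is free -> place at 11.
534 hashes to 1, h2=7; 1,8 taken -> place at 2.
231 hashes to 10, h2=4; 10,1 taken -> place at 5.
911 hashes to 1, h2=12; 1 taken -> place at 0.
Table: [911, 235, 534, ., ., 231, ., ., 580, 491, 387, 336, .]

5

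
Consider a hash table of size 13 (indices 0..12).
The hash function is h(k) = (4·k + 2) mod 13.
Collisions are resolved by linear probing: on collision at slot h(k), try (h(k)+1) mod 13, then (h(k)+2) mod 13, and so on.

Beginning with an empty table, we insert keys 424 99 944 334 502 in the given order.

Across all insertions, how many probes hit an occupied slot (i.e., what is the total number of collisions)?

6

424: h=8 => slot 8
99: h=8, probe 8,9 => slot 9
944: h=8, probe 8,9,10 => slot 10
334: h=12 => slot 12
502: h=8, probe 8,9,10,11 => slot 11
Table: [_, _, _, _, _, _, _, _, 424, 99, 944, 502, 334]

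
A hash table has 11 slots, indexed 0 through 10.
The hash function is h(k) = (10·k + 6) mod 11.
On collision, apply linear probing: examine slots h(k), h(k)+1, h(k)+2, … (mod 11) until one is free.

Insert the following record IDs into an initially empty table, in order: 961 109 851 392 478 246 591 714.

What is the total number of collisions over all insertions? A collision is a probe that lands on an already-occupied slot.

4

961: h=2 → slot 2
109: h=7 → slot 7
851: h=2, probe 2,3 → slot 3
392: h=10 → slot 10
478: h=1 → slot 1
246: h=2, probe 2,3,4 → slot 4
591: h=9 → slot 9
714: h=7, probe 7,8 → slot 8
Table: [_, 478, 961, 851, 246, _, _, 109, 714, 591, 392]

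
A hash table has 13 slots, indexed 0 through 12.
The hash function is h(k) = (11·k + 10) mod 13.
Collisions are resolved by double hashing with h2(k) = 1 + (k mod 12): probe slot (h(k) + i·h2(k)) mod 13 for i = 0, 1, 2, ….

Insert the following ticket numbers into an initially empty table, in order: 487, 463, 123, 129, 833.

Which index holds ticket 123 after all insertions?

2

Insert 487: h=11, slot 11 empty -> index 11.
Insert 463: h=7, slot 7 empty -> index 7.
Insert 123: h=11, h2=4, slot 11 occupied -> index 2.
Insert 129: h=12, slot 12 empty -> index 12.
Insert 833: h=8, slot 8 empty -> index 8.
Table: [∅, ∅, 123, ∅, ∅, ∅, ∅, 463, 833, ∅, ∅, 487, 129]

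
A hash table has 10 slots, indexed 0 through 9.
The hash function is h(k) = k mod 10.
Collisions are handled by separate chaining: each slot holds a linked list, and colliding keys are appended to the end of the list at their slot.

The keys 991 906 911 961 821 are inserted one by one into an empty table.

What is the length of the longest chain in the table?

4

991 → bucket 1
906 → bucket 6
911 → bucket 1 (collision)
961 → bucket 1 (collision)
821 → bucket 1 (collision)
Final buckets:
0: ∅
1: 991 -> 911 -> 961 -> 821
2: ∅
3: ∅
4: ∅
5: ∅
6: 906
7: ∅
8: ∅
9: ∅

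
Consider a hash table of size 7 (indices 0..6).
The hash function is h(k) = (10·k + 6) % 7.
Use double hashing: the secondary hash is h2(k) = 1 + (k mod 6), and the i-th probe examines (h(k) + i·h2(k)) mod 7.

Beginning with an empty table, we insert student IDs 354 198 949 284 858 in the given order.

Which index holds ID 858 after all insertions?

1

354 hashes to 4; slot 4 is free → place at 4.
198 hashes to 5; slot 5 is free → place at 5.
949 hashes to 4, h2=2; 4 taken → place at 6.
284 hashes to 4, h2=3; 4 taken → place at 0.
858 hashes to 4, h2=1; 4,5,6,0 taken → place at 1.
Table: [284, 858, —, —, 354, 198, 949]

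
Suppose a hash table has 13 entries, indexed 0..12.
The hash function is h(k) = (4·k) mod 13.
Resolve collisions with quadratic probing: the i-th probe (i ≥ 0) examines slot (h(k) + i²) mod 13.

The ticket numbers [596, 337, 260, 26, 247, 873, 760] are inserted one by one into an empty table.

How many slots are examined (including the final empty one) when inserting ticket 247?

3

Insert 596: h=5, slot 5 empty => index 5.
Insert 337: h=9, slot 9 empty => index 9.
Insert 260: h=0, slot 0 empty => index 0.
Insert 26: h=0, slot 0 occupied => index 1.
Insert 247: h=0, slots 0,1 occupied => index 4.
Insert 873: h=8, slot 8 empty => index 8.
Insert 760: h=11, slot 11 empty => index 11.
Table: [260, 26, _, _, 247, 596, _, _, 873, 337, _, 760, _]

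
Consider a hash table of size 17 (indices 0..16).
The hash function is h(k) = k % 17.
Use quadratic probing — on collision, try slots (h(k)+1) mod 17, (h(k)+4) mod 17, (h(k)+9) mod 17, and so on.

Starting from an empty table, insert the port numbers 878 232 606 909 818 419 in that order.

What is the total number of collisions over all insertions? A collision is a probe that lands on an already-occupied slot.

Insert 878: h=11, slot 11 empty => index 11.
Insert 232: h=11, slot 11 occupied => index 12.
Insert 606: h=11, slots 11,12 occupied => index 15.
Insert 909: h=8, slot 8 empty => index 8.
Insert 818: h=2, slot 2 empty => index 2.
Insert 419: h=11, slots 11,12,15 occupied => index 3.
Table: [_, _, 818, 419, _, _, _, _, 909, _, _, 878, 232, _, _, 606, _]

6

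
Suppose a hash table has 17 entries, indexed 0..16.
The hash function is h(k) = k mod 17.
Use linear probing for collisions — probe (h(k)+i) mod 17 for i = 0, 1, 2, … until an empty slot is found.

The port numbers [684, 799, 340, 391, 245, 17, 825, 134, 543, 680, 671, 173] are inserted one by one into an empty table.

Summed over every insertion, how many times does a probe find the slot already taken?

14

684: h=4 → slot 4
799: h=0 → slot 0
340: h=0, probe 0,1 → slot 1
391: h=0, probe 0,1,2 → slot 2
245: h=7 → slot 7
17: h=0, probe 0,1,2,3 → slot 3
825: h=9 → slot 9
134: h=15 → slot 15
543: h=16 → slot 16
680: h=0, probe 0,1,2,3,4,5 → slot 5
671: h=8 → slot 8
173: h=3, probe 3,4,5,6 → slot 6
Table: [799, 340, 391, 17, 684, 680, 173, 245, 671, 825, -, -, -, -, -, 134, 543]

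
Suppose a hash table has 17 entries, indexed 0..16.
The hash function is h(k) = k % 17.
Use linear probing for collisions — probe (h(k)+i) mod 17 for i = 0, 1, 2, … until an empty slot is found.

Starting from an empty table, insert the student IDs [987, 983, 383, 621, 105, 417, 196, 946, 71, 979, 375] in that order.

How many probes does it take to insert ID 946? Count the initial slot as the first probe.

3

987: h=1 => slot 1
983: h=14 => slot 14
383: h=9 => slot 9
621: h=9, probe 9,10 => slot 10
105: h=3 => slot 3
417: h=9, probe 9,10,11 => slot 11
196: h=9, probe 9,10,11,12 => slot 12
946: h=11, probe 11,12,13 => slot 13
71: h=3, probe 3,4 => slot 4
979: h=10, probe 10,11,12,13,14,15 => slot 15
375: h=1, probe 1,2 => slot 2
Table: [_, 987, 375, 105, 71, _, _, _, _, 383, 621, 417, 196, 946, 983, 979, _]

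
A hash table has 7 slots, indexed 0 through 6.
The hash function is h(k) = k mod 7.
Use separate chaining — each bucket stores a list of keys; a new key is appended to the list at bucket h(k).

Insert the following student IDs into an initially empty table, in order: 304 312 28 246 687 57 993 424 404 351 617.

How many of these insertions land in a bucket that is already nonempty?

5

Insert 304: h=3, bucket 3 empty -> new chain.
Insert 312: h=4, bucket 4 empty -> new chain.
Insert 28: h=0, bucket 0 empty -> new chain.
Insert 246: h=1, bucket 1 empty -> new chain.
Insert 687: h=1, bucket 1 nonempty -> append to chain.
Insert 57: h=1, bucket 1 nonempty -> append to chain.
Insert 993: h=6, bucket 6 empty -> new chain.
Insert 424: h=4, bucket 4 nonempty -> append to chain.
Insert 404: h=5, bucket 5 empty -> new chain.
Insert 351: h=1, bucket 1 nonempty -> append to chain.
Insert 617: h=1, bucket 1 nonempty -> append to chain.
Final buckets:
0: 28
1: 246 -> 687 -> 57 -> 351 -> 617
2: —
3: 304
4: 312 -> 424
5: 404
6: 993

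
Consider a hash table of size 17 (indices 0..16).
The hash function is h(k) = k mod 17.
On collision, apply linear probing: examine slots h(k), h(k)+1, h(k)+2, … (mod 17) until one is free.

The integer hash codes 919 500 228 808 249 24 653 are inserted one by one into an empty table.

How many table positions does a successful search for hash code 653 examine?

6

919 hashes to 1; slot 1 is free → place at 1.
500 hashes to 7; slot 7 is free → place at 7.
228 hashes to 7; 7 taken → place at 8.
808 hashes to 9; slot 9 is free → place at 9.
249 hashes to 11; slot 11 is free → place at 11.
24 hashes to 7; 7,8,9 taken → place at 10.
653 hashes to 7; 7,8,9,10,11 taken → place at 12.
Table: [∅, 919, ∅, ∅, ∅, ∅, ∅, 500, 228, 808, 24, 249, 653, ∅, ∅, ∅, ∅]
Lookup 653: h=7, probe 7,8,9,10,11,12 → found at 12.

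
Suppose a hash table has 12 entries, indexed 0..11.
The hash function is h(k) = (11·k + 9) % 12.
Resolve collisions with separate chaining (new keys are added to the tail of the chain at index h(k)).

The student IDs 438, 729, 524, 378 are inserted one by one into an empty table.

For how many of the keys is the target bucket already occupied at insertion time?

Insert 438: h=3, bucket 3 empty → new chain.
Insert 729: h=0, bucket 0 empty → new chain.
Insert 524: h=1, bucket 1 empty → new chain.
Insert 378: h=3, bucket 3 nonempty → append to chain.
Final buckets:
0: 729
1: 524
2: —
3: 438 -> 378
4: —
5: —
6: —
7: —
8: —
9: —
10: —
11: —

1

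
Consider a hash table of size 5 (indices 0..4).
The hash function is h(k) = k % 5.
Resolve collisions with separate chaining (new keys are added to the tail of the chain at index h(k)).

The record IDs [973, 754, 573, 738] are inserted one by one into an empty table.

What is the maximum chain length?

973 → bucket 3
754 → bucket 4
573 → bucket 3 (collision)
738 → bucket 3 (collision)
Final buckets:
0: ∅
1: ∅
2: ∅
3: 973 -> 573 -> 738
4: 754

3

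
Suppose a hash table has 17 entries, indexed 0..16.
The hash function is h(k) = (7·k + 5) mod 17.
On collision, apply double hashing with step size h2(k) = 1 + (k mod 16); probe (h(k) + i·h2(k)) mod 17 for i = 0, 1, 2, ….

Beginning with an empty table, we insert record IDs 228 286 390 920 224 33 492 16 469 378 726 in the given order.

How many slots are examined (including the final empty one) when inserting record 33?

2

228: h=3 → slot 3
286: h=1 → slot 1
390: h=15 → slot 15
920: h=2 → slot 2
224: h=9 → slot 9
33: h=15, h2=2, probe 15,0 → slot 0
492: h=15, h2=13, probe 15,11 → slot 11
16: h=15, h2=1, probe 15,16 → slot 16
469: h=7 → slot 7
378: h=16, h2=11, probe 16,10 → slot 10
726: h=4 → slot 4
Table: [33, 286, 920, 228, 726, _, _, 469, _, 224, 378, 492, _, _, _, 390, 16]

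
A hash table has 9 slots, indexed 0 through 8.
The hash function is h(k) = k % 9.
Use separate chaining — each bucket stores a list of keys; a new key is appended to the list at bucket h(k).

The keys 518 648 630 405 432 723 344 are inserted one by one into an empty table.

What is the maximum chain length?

4

Insert 518: h=5, bucket 5 empty -> new chain.
Insert 648: h=0, bucket 0 empty -> new chain.
Insert 630: h=0, bucket 0 nonempty -> append to chain.
Insert 405: h=0, bucket 0 nonempty -> append to chain.
Insert 432: h=0, bucket 0 nonempty -> append to chain.
Insert 723: h=3, bucket 3 empty -> new chain.
Insert 344: h=2, bucket 2 empty -> new chain.
Final buckets:
0: 648 -> 630 -> 405 -> 432
1: _
2: 344
3: 723
4: _
5: 518
6: _
7: _
8: _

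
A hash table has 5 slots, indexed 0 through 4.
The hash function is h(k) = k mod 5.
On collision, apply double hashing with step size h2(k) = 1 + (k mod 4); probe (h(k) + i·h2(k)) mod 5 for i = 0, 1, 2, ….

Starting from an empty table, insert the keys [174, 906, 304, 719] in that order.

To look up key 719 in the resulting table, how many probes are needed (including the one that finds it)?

174: h=4 -> slot 4
906: h=1 -> slot 1
304: h=4, h2=1, probe 4,0 -> slot 0
719: h=4, h2=4, probe 4,3 -> slot 3
Table: [304, 906, ∅, 719, 174]
Lookup 719: h=4, h2=4, probe 4,3 → found at 3.

2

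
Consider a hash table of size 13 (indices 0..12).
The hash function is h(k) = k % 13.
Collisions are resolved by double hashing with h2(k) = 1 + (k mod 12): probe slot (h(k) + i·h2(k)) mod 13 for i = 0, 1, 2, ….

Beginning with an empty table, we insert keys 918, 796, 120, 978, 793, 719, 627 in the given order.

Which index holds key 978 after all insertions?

10

Insert 918: h=8, slot 8 empty -> index 8.
Insert 796: h=3, slot 3 empty -> index 3.
Insert 120: h=3, h2=1, slot 3 occupied -> index 4.
Insert 978: h=3, h2=7, slot 3 occupied -> index 10.
Insert 793: h=0, slot 0 empty -> index 0.
Insert 719: h=4, h2=12, slots 4,3 occupied -> index 2.
Insert 627: h=3, h2=4, slot 3 occupied -> index 7.
Table: [793, —, 719, 796, 120, —, —, 627, 918, —, 978, —, —]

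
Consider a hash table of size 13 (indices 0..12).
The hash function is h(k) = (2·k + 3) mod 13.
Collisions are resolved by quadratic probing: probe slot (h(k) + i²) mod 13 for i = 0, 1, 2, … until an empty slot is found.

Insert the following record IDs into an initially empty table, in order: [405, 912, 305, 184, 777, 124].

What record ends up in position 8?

405: h=7 => slot 7
912: h=7, probe 7,8 => slot 8
305: h=2 => slot 2
184: h=7, probe 7,8,11 => slot 11
777: h=10 => slot 10
124: h=4 => slot 4
Table: [., ., 305, ., 124, ., ., 405, 912, ., 777, 184, .]

912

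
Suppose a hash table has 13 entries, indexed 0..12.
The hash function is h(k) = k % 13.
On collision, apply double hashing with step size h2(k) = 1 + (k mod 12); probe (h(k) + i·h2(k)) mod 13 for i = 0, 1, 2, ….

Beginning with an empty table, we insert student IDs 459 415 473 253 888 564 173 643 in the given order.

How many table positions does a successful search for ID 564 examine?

459 hashes to 4; slot 4 is free → place at 4.
415 hashes to 12; slot 12 is free → place at 12.
473 hashes to 5; slot 5 is free → place at 5.
253 hashes to 6; slot 6 is free → place at 6.
888 hashes to 4, h2=1; 4,5,6 taken → place at 7.
564 hashes to 5, h2=1; 5,6,7 taken → place at 8.
173 hashes to 4, h2=6; 4 taken → place at 10.
643 hashes to 6, h2=8; 6 taken → place at 1.
Table: [—, 643, —, —, 459, 473, 253, 888, 564, —, 173, —, 415]
Lookup 564: h=5, h2=1, probe 5,6,7,8 → found at 8.

4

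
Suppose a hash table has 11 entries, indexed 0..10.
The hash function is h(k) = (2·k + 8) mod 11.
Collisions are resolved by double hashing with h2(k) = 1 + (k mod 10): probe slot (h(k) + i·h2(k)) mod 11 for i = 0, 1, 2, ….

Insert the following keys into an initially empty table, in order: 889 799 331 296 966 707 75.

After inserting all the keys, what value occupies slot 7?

966

Insert 889: h=4, slot 4 empty => index 4.
Insert 799: h=0, slot 0 empty => index 0.
Insert 331: h=10, slot 10 empty => index 10.
Insert 296: h=6, slot 6 empty => index 6.
Insert 966: h=4, h2=7, slots 4,0 occupied => index 7.
Insert 707: h=3, slot 3 empty => index 3.
Insert 75: h=4, h2=6, slots 4,10 occupied => index 5.
Table: [799, _, _, 707, 889, 75, 296, 966, _, _, 331]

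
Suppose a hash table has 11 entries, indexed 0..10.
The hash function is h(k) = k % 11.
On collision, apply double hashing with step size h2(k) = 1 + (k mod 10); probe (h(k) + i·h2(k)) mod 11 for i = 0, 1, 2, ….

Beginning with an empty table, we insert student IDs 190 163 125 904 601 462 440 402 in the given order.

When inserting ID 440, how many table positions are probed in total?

Insert 190: h=3, slot 3 empty -> index 3.
Insert 163: h=9, slot 9 empty -> index 9.
Insert 125: h=4, slot 4 empty -> index 4.
Insert 904: h=2, slot 2 empty -> index 2.
Insert 601: h=7, slot 7 empty -> index 7.
Insert 462: h=0, slot 0 empty -> index 0.
Insert 440: h=0, h2=1, slot 0 occupied -> index 1.
Insert 402: h=6, slot 6 empty -> index 6.
Table: [462, 440, 904, 190, 125, _, 402, 601, _, 163, _]

2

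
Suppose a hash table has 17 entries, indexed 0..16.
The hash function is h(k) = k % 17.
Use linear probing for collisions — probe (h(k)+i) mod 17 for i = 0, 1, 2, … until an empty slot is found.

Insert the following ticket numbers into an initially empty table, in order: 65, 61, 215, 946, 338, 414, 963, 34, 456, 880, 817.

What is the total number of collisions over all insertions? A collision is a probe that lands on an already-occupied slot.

65 hashes to 14; slot 14 is free → place at 14.
61 hashes to 10; slot 10 is free → place at 10.
215 hashes to 11; slot 11 is free → place at 11.
946 hashes to 11; 11 taken → place at 12.
338 hashes to 15; slot 15 is free → place at 15.
414 hashes to 6; slot 6 is free → place at 6.
963 hashes to 11; 11,12 taken → place at 13.
34 hashes to 0; slot 0 is free → place at 0.
456 hashes to 14; 14,15 taken → place at 16.
880 hashes to 13; 13,14,15,16,0 taken → place at 1.
817 hashes to 1; 1 taken → place at 2.
Table: [34, 880, 817, ., ., ., 414, ., ., ., 61, 215, 946, 963, 65, 338, 456]

11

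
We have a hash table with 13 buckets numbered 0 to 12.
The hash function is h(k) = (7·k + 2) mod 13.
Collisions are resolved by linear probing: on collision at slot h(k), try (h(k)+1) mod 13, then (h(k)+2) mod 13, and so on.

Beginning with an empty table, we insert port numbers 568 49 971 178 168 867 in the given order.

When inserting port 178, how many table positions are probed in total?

3

568 hashes to 0; slot 0 is free -> place at 0.
49 hashes to 7; slot 7 is free -> place at 7.
971 hashes to 0; 0 taken -> place at 1.
178 hashes to 0; 0,1 taken -> place at 2.
168 hashes to 8; slot 8 is free -> place at 8.
867 hashes to 0; 0,1,2 taken -> place at 3.
Table: [568, 971, 178, 867, ∅, ∅, ∅, 49, 168, ∅, ∅, ∅, ∅]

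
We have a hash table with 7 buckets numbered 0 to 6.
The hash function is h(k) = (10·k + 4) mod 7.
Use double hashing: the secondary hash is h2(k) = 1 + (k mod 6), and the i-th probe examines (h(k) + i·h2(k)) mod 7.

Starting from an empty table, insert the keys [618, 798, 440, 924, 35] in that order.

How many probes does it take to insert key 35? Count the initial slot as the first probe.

Insert 618: h=3, slot 3 empty => index 3.
Insert 798: h=4, slot 4 empty => index 4.
Insert 440: h=1, slot 1 empty => index 1.
Insert 924: h=4, h2=1, slot 4 occupied => index 5.
Insert 35: h=4, h2=6, slots 4,3 occupied => index 2.
Table: [_, 440, 35, 618, 798, 924, _]

3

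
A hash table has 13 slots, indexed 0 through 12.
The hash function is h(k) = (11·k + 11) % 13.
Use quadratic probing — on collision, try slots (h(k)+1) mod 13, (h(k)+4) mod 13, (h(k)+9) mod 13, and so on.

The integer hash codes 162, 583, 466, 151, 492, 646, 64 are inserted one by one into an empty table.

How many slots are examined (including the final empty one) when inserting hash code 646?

Insert 162: h=12, slot 12 empty => index 12.
Insert 583: h=2, slot 2 empty => index 2.
Insert 466: h=2, slot 2 occupied => index 3.
Insert 151: h=8, slot 8 empty => index 8.
Insert 492: h=2, slots 2,3 occupied => index 6.
Insert 646: h=6, slot 6 occupied => index 7.
Insert 64: h=0, slot 0 empty => index 0.
Table: [64, _, 583, 466, _, _, 492, 646, 151, _, _, _, 162]

2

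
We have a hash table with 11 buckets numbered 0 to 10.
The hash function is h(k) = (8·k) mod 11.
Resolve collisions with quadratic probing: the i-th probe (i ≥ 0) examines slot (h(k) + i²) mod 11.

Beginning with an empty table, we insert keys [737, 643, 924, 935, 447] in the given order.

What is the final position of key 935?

4

737: h=0 → slot 0
643: h=7 → slot 7
924: h=0, probe 0,1 → slot 1
935: h=0, probe 0,1,4 → slot 4
447: h=1, probe 1,2 → slot 2
Table: [737, 924, 447, ., 935, ., ., 643, ., ., .]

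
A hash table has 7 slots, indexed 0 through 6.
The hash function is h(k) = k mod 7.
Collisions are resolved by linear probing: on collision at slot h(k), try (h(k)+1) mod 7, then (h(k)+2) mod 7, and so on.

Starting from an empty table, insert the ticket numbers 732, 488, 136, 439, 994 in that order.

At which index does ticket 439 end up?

732: h=4 → slot 4
488: h=5 → slot 5
136: h=3 → slot 3
439: h=5, probe 5,6 → slot 6
994: h=0 → slot 0
Table: [994, —, —, 136, 732, 488, 439]

6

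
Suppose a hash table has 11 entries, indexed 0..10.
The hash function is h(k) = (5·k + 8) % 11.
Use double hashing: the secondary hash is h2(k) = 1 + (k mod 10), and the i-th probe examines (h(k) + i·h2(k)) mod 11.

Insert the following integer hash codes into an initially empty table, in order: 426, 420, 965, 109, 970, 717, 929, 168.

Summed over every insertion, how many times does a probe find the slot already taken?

7

426: h=4 → slot 4
420: h=7 → slot 7
965: h=4, h2=6, probe 4,10 → slot 10
109: h=3 → slot 3
970: h=7, h2=1, probe 7,8 → slot 8
717: h=7, h2=8, probe 7,4,1 → slot 1
929: h=0 → slot 0
168: h=1, h2=9, probe 1,10,8,6 → slot 6
Table: [929, 717, —, 109, 426, —, 168, 420, 970, —, 965]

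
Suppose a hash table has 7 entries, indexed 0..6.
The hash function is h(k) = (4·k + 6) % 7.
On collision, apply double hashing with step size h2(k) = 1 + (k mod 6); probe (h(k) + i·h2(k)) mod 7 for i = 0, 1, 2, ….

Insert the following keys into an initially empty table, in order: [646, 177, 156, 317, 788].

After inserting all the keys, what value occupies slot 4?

646 hashes to 0; slot 0 is free => place at 0.
177 hashes to 0, h2=4; 0 taken => place at 4.
156 hashes to 0, h2=1; 0 taken => place at 1.
317 hashes to 0, h2=6; 0 taken => place at 6.
788 hashes to 1, h2=3; 1,4,0 taken => place at 3.
Table: [646, 156, —, 788, 177, —, 317]

177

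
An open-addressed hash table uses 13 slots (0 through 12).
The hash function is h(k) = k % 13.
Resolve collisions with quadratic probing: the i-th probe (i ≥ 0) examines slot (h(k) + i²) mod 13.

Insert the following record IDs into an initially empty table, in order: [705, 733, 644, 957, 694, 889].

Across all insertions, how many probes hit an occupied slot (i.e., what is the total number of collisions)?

705 hashes to 3; slot 3 is free => place at 3.
733 hashes to 5; slot 5 is free => place at 5.
644 hashes to 7; slot 7 is free => place at 7.
957 hashes to 8; slot 8 is free => place at 8.
694 hashes to 5; 5 taken => place at 6.
889 hashes to 5; 5,6 taken => place at 9.
Table: [-, -, -, 705, -, 733, 694, 644, 957, 889, -, -, -]

3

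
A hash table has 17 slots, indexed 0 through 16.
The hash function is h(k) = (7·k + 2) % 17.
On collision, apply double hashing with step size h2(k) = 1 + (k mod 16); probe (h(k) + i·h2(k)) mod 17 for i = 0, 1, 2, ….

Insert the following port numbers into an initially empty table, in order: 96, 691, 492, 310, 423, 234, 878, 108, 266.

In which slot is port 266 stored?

96: h=11 => slot 11
691: h=11, h2=4, probe 11,15 => slot 15
492: h=12 => slot 12
310: h=13 => slot 13
423: h=5 => slot 5
234: h=8 => slot 8
878: h=11, h2=15, probe 11,9 => slot 9
108: h=10 => slot 10
266: h=11, h2=11, probe 11,5,16 => slot 16
Table: [., ., ., ., ., 423, ., ., 234, 878, 108, 96, 492, 310, ., 691, 266]

16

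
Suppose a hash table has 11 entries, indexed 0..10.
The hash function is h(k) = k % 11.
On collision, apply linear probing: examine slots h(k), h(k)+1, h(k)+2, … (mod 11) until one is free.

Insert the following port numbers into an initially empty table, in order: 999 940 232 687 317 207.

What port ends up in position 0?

999 hashes to 9; slot 9 is free => place at 9.
940 hashes to 5; slot 5 is free => place at 5.
232 hashes to 1; slot 1 is free => place at 1.
687 hashes to 5; 5 taken => place at 6.
317 hashes to 9; 9 taken => place at 10.
207 hashes to 9; 9,10 taken => place at 0.
Table: [207, 232, -, -, -, 940, 687, -, -, 999, 317]

207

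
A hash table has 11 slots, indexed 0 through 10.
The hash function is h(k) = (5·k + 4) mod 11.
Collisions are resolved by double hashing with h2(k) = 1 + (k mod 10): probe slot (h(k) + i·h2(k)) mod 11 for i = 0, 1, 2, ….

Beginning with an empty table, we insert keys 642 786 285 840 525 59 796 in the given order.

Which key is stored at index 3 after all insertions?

642: h=2 => slot 2
786: h=7 => slot 7
285: h=10 => slot 10
840: h=2, h2=1, probe 2,3 => slot 3
525: h=0 => slot 0
59: h=2, h2=10, probe 2,1 => slot 1
796: h=2, h2=7, probe 2,9 => slot 9
Table: [525, 59, 642, 840, —, —, —, 786, —, 796, 285]

840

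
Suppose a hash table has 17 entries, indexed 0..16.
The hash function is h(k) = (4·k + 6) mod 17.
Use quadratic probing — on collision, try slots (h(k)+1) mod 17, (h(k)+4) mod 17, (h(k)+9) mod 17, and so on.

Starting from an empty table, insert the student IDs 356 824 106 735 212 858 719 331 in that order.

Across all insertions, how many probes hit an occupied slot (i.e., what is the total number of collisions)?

10

356: h=2 => slot 2
824: h=4 => slot 4
106: h=5 => slot 5
735: h=5, probe 5,6 => slot 6
212: h=4, probe 4,5,8 => slot 8
858: h=4, probe 4,5,8,13 => slot 13
719: h=9 => slot 9
331: h=4, probe 4,5,8,13,3 => slot 3
Table: [., ., 356, 331, 824, 106, 735, ., 212, 719, ., ., ., 858, ., ., .]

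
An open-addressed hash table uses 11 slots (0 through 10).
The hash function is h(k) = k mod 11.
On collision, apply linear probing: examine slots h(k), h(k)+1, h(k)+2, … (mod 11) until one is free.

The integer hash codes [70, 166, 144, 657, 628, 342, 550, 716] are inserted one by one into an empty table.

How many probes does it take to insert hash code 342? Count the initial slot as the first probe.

Insert 70: h=4, slot 4 empty -> index 4.
Insert 166: h=1, slot 1 empty -> index 1.
Insert 144: h=1, slot 1 occupied -> index 2.
Insert 657: h=8, slot 8 empty -> index 8.
Insert 628: h=1, slots 1,2 occupied -> index 3.
Insert 342: h=1, slots 1,2,3,4 occupied -> index 5.
Insert 550: h=0, slot 0 empty -> index 0.
Insert 716: h=1, slots 1,2,3,4,5 occupied -> index 6.
Table: [550, 166, 144, 628, 70, 342, 716, ∅, 657, ∅, ∅]

5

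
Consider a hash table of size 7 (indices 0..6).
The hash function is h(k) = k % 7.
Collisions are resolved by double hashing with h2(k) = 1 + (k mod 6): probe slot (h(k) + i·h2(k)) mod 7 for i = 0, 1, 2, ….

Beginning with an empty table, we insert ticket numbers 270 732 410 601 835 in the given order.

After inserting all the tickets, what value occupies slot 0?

270: h=4 → slot 4
732: h=4, h2=1, probe 4,5 → slot 5
410: h=4, h2=3, probe 4,0 → slot 0
601: h=6 → slot 6
835: h=2 → slot 2
Table: [410, —, 835, —, 270, 732, 601]

410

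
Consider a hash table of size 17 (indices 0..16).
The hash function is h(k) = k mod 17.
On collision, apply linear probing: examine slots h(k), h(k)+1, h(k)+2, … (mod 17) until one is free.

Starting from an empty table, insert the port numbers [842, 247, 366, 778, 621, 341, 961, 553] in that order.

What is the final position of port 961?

14

842: h=9 → slot 9
247: h=9, probe 9,10 → slot 10
366: h=9, probe 9,10,11 → slot 11
778: h=13 → slot 13
621: h=9, probe 9,10,11,12 → slot 12
341: h=1 → slot 1
961: h=9, probe 9,10,11,12,13,14 → slot 14
553: h=9, probe 9,10,11,12,13,14,15 → slot 15
Table: [., 341, ., ., ., ., ., ., ., 842, 247, 366, 621, 778, 961, 553, .]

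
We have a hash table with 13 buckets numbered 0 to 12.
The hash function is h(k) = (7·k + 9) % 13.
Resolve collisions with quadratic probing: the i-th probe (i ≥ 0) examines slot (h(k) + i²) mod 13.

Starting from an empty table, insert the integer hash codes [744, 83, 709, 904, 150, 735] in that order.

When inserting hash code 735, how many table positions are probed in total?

Insert 744: h=4, slot 4 empty -> index 4.
Insert 83: h=5, slot 5 empty -> index 5.
Insert 709: h=6, slot 6 empty -> index 6.
Insert 904: h=6, slot 6 occupied -> index 7.
Insert 150: h=6, slots 6,7 occupied -> index 10.
Insert 735: h=6, slots 6,7,10 occupied -> index 2.
Table: [-, -, 735, -, 744, 83, 709, 904, -, -, 150, -, -]

4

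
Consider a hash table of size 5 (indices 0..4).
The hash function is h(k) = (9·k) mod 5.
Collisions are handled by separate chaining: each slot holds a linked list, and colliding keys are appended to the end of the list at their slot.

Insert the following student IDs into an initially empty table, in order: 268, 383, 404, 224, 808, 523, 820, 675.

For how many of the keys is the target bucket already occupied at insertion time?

Insert 268: h=2, bucket 2 empty -> new chain.
Insert 383: h=2, bucket 2 nonempty -> append to chain.
Insert 404: h=1, bucket 1 empty -> new chain.
Insert 224: h=1, bucket 1 nonempty -> append to chain.
Insert 808: h=2, bucket 2 nonempty -> append to chain.
Insert 523: h=2, bucket 2 nonempty -> append to chain.
Insert 820: h=0, bucket 0 empty -> new chain.
Insert 675: h=0, bucket 0 nonempty -> append to chain.
Final buckets:
0: 820 -> 675
1: 404 -> 224
2: 268 -> 383 -> 808 -> 523
3: .
4: .

5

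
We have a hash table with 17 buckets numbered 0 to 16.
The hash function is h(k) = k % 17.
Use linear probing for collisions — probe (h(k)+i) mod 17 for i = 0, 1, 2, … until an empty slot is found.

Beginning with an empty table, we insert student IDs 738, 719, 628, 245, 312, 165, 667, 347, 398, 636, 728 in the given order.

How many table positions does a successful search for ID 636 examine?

5

738 hashes to 7; slot 7 is free => place at 7.
719 hashes to 5; slot 5 is free => place at 5.
628 hashes to 16; slot 16 is free => place at 16.
245 hashes to 7; 7 taken => place at 8.
312 hashes to 6; slot 6 is free => place at 6.
165 hashes to 12; slot 12 is free => place at 12.
667 hashes to 4; slot 4 is free => place at 4.
347 hashes to 7; 7,8 taken => place at 9.
398 hashes to 7; 7,8,9 taken => place at 10.
636 hashes to 7; 7,8,9,10 taken => place at 11.
728 hashes to 14; slot 14 is free => place at 14.
Table: [—, —, —, —, 667, 719, 312, 738, 245, 347, 398, 636, 165, —, 728, —, 628]
Lookup 636: h=7, probe 7,8,9,10,11 → found at 11.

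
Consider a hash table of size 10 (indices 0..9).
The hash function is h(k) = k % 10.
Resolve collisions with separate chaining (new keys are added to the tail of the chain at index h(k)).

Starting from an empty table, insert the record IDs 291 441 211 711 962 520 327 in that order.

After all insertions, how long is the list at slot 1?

4

Insert 291: h=1, bucket 1 empty -> new chain.
Insert 441: h=1, bucket 1 nonempty -> append to chain.
Insert 211: h=1, bucket 1 nonempty -> append to chain.
Insert 711: h=1, bucket 1 nonempty -> append to chain.
Insert 962: h=2, bucket 2 empty -> new chain.
Insert 520: h=0, bucket 0 empty -> new chain.
Insert 327: h=7, bucket 7 empty -> new chain.
Final buckets:
0: 520
1: 291 -> 441 -> 211 -> 711
2: 962
3: —
4: —
5: —
6: —
7: 327
8: —
9: —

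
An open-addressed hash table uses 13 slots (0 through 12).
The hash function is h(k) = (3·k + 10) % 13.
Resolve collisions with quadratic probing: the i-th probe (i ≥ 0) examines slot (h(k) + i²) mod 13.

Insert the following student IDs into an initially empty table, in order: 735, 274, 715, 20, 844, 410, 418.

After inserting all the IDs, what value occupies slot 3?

Insert 735: h=5, slot 5 empty -> index 5.
Insert 274: h=0, slot 0 empty -> index 0.
Insert 715: h=10, slot 10 empty -> index 10.
Insert 20: h=5, slot 5 occupied -> index 6.
Insert 844: h=7, slot 7 empty -> index 7.
Insert 410: h=5, slots 5,6 occupied -> index 9.
Insert 418: h=3, slot 3 empty -> index 3.
Table: [274, ., ., 418, ., 735, 20, 844, ., 410, 715, ., .]

418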